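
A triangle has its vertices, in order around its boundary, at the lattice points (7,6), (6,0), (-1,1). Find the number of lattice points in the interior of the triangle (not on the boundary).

21

By the shoelace formula, twice the signed area is |[7·0 − 6·6] + [6·1 − (-1)·0] + [(-1)·6 − 7·1]| = 43, so the area is 21.5.
Summing gcd(|Δx|,|Δy|) over the edges gives the boundary count: gcd(1,6) + gcd(7,1) + gcd(8,5) = 1+1+1 = 3.
By Pick's theorem A = I + B/2 − 1, so I = 21.5 − 3/2 + 1 = 21.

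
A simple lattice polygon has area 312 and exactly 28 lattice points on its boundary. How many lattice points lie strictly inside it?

Pick's theorem A = I + B/2 − 1 rearranges to I = A − B/2 + 1 = 312 − 28/2 + 1 = 299.

299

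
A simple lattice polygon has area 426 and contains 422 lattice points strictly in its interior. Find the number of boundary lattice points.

10

Pick's theorem gives A = I + B/2 − 1, so B = 2(A − I + 1) = 2(426 − 422 + 1) = 10.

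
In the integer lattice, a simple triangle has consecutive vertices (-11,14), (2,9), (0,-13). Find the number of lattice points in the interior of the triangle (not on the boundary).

By the shoelace formula, twice the signed area is |((-11)·9 − 2·14) + (2·(-13) − 0·9) + (0·14 − (-11)·(-13))| = 296, so the area is 148.
The number of boundary lattice points is Σ gcd(|Δx|,|Δy|) = gcd(13,5) + gcd(2,22) + gcd(11,27) = 1+2+1 = 4.
By Pick's theorem A = I + B/2 − 1, so I = 148 − 4/2 + 1 = 147.

147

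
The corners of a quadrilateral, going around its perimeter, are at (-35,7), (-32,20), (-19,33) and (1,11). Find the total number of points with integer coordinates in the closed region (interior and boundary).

By the shoelace formula, twice the signed area is |((-35)·20 − (-32)·7) + ((-32)·33 − (-19)·20) + ((-19)·11 − 1·33) + (1·7 − (-35)·11)| = 1002, so the area is 501.
Along each edge there are gcd(|Δx|,|Δy|)+1 lattice points, so counting each shared vertex once the boundary has gcd(3,13) + gcd(13,13) + gcd(20,22) + gcd(36,4) = 1+13+2+4 = 20.
Pick's theorem gives I = A − B/2 + 1 = 501 − 20/2 + 1 = 492, so the closed region contains I + B = 492 + 20 = 512 lattice points.

512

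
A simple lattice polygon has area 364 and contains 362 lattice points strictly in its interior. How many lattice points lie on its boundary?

6

Pick's theorem gives A = I + B/2 − 1, so B = 2(A − I + 1) = 2(364 − 362 + 1) = 6.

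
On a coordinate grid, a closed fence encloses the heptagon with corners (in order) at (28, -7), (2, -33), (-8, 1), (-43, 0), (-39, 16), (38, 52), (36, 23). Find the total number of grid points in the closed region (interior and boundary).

Using the shoelace formula, 2A = |(28·(-33) − 2·(-7)) + (2·1 − (-8)·(-33)) + ((-8)·0 − (-43)·1) + ((-43)·16 − (-39)·0) + ((-39)·52 − 38·16) + (38·23 − 36·52) + (36·(-7) − 28·23)| = 6347, so the area is 3173.5.
The number of boundary lattice points is Σ gcd(|Δx|,|Δy|) = gcd(26,26) + gcd(10,34) + gcd(35,1) + gcd(4,16) + gcd(77,36) + gcd(2,29) + gcd(8,30) = 26+2+1+4+1+1+2 = 37.
Pick's theorem gives I = A − B/2 + 1 = 3173.5 − 37/2 + 1 = 3156, so the closed region contains I + B = 3156 + 37 = 3193 lattice points.

3193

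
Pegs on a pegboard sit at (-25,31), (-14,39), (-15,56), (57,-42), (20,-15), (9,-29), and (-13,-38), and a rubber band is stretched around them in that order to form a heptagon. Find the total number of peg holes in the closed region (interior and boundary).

Using the shoelace formula, 2A = |((-25)·39 − (-14)·31) + ((-14)·56 − (-15)·39) + ((-15)·(-42) − 57·56) + (57·(-15) − 20·(-42)) + (20·(-29) − 9·(-15)) + (9·(-38) − (-13)·(-29)) + ((-13)·31 − (-25)·(-38))| = 5834, so the area is 2917.
The number of boundary lattice points is Σ gcd(|Δx|,|Δy|) = gcd(11,8) + gcd(1,17) + gcd(72,98) + gcd(37,27) + gcd(11,14) + gcd(22,9) + gcd(12,69) = 1+1+2+1+1+1+3 = 10.
Pick's theorem gives I = A − B/2 + 1 = 2917 − 10/2 + 1 = 2913, so the closed region contains I + B = 2913 + 10 = 2923 lattice points.

2923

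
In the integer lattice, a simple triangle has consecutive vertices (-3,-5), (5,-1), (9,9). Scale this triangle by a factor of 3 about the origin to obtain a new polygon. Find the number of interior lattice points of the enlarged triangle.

277

Using the shoelace formula, 2A = |[(-3)·(-1) − 5·(-5)] + [5·9 − 9·(-1)] + [9·(-5) − (-3)·9]| = 64, so the area is 32.
The number of boundary lattice points is Σ gcd(|Δx|,|Δy|) = gcd(8,4) + gcd(4,10) + gcd(12,14) = 4+2+2 = 8.
Scaling by 3 multiplies the area by 3² = 9 (so the new area is 288) and multiplies the boundary lattice-point count by 3, giving 24.
By Pick's theorem, the interior count of the dilated polygon is 288 − 24/2 + 1 = 277.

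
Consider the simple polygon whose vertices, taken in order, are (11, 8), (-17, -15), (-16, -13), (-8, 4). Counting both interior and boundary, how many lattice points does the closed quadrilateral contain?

165

By the shoelace formula, twice the signed area is |(11·(-15) − (-17)·8) + ((-17)·(-13) − (-16)·(-15)) + ((-16)·4 − (-8)·(-13)) + ((-8)·8 − 11·4)| = 324, so the area is 162.
The number of boundary lattice points is Σ gcd(|Δx|,|Δy|) = gcd(28,23) + gcd(1,2) + gcd(8,17) + gcd(19,4) = 1+1+1+1 = 4.
Pick's theorem gives I = A − B/2 + 1 = 162 − 4/2 + 1 = 161, so the closed region contains I + B = 161 + 4 = 165 lattice points.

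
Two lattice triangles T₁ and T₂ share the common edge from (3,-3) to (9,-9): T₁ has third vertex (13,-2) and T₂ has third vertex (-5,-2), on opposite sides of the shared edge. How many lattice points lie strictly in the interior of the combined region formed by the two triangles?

50

The union is the simple quadrilateral with vertices (3,-3), (13,-2), (9,-9), (-5,-2) in order.
The shoelace formula gives twice the area as |(3·(-2) − 13·(-3)) + (13·(-9) − 9·(-2)) + (9·(-2) − (-5)·(-9)) + ((-5)·(-3) − 3·(-2))| = 108, so the area is 54.
The number of boundary lattice points is Σ gcd(|Δx|,|Δy|) = gcd(10,1) + gcd(4,7) + gcd(14,7) + gcd(8,1) = 1+1+7+1 = 10.
By Pick's theorem I = A − B/2 + 1 = 54 − 10/2 + 1 = 50.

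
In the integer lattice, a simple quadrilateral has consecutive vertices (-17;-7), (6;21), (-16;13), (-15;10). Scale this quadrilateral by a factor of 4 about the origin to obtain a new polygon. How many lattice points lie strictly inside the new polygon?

3263

Using the shoelace formula, 2A = |[(-17)·21 − 6·(-7)] + [6·13 − (-16)·21] + [(-16)·10 − (-15)·13] + [(-15)·(-7) − (-17)·10]| = 409, so the area is 409/2.
Along each edge there are gcd(|Δx|,|Δy|)+1 lattice points, so counting each shared vertex once the boundary has gcd(23,28) + gcd(22,8) + gcd(1,3) + gcd(2,17) = 1+2+1+1 = 5.
Scaling by 4 multiplies the area by 4² = 16 (so the new area is 3272) and multiplies the boundary lattice-point count by 4, giving 20.
By Pick's theorem, the interior count of the dilated polygon is 3272 − 20/2 + 1 = 3263.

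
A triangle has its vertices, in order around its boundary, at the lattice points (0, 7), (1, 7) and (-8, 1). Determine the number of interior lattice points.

1

By the shoelace formula, twice the signed area is |[0·7 − 1·7] + [1·1 − (-8)·7] + [(-8)·7 − 0·1]| = 6, so the area is 3.
Summing gcd(|Δx|,|Δy|) over the edges gives the boundary count: gcd(1,0) + gcd(9,6) + gcd(8,6) = 1+3+2 = 6.
Pick's theorem gives I = A − B/2 + 1 = 3 − 6/2 + 1 = 1.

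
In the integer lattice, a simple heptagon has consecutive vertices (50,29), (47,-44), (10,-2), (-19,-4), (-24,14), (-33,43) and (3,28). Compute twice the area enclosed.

6593

The shoelace formula gives twice the area as |(50·(-44) − 47·29) + (47·(-2) − 10·(-44)) + (10·(-4) − (-19)·(-2)) + ((-19)·14 − (-24)·(-4)) + ((-24)·43 − (-33)·14) + ((-33)·28 − 3·43) + (3·29 − 50·28)| = 6593, so the area is 6593/2.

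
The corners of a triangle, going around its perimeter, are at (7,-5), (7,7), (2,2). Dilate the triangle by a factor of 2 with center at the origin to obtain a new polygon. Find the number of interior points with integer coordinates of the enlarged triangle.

The shoelace formula gives twice the area as |[7·7 − 7·(-5)] + [7·2 − 2·7] + [2·(-5) − 7·2]| = 60, so the area is 30.
The number of boundary lattice points is Σ gcd(|Δx|,|Δy|) = gcd(0,12) + gcd(5,5) + gcd(5,7) = 12+5+1 = 18.
Scaling by 2 multiplies the area by 2² = 4 (so the new area is 120) and multiplies the boundary lattice-point count by 2, giving 36.
By Pick's theorem, the interior count of the dilated polygon is 120 − 36/2 + 1 = 103.

103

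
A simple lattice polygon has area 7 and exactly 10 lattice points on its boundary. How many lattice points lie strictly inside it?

From Pick's theorem, I = A − B/2 + 1 = 7 − 10/2 + 1 = 3.

3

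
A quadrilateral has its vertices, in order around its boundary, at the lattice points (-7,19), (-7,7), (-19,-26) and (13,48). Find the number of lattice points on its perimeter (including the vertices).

18

The number of boundary lattice points is Σ gcd(|Δx|,|Δy|) = gcd(0,12) + gcd(12,33) + gcd(32,74) + gcd(20,29) = 12+3+2+1 = 18.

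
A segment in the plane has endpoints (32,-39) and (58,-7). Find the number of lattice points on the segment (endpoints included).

3

The number of lattice points on a segment between lattice points is gcd(|Δx|,|Δy|) + 1 = gcd(26,32) + 1 = 2 + 1 = 3.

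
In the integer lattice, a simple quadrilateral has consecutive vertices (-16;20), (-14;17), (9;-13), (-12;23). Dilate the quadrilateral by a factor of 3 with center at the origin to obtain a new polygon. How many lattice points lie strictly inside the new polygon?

The shoelace formula gives twice the area as |((-16)·17 − (-14)·20) + ((-14)·(-13) − 9·17) + (9·23 − (-12)·(-13)) + ((-12)·20 − (-16)·23)| = 216, so the area is 108.
The number of boundary lattice points is Σ gcd(|Δx|,|Δy|) = gcd(2,3) + gcd(23,30) + gcd(21,36) + gcd(4,3) = 1+1+3+1 = 6.
Scaling by 3 multiplies the area by 3² = 9 (so the new area is 972) and multiplies the boundary lattice-point count by 3, giving 18.
By Pick's theorem, the interior count of the dilated polygon is 972 − 18/2 + 1 = 964.

964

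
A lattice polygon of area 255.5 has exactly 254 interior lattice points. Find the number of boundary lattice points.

5

Pick's theorem gives A = I + B/2 − 1, so B = 2(A − I + 1) = 2(255.5 − 254 + 1) = 5.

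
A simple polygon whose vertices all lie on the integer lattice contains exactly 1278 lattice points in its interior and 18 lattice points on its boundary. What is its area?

1286

Pick's theorem states A = I + B/2 − 1, so A = 1278 + 18/2 − 1 = 1286.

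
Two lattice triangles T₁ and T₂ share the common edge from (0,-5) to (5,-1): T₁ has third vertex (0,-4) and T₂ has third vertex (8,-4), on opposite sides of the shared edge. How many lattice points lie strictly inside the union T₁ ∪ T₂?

14

The union is the simple quadrilateral with vertices (0,-5), (0,-4), (5,-1), (8,-4) in order.
By the shoelace formula, twice the signed area is |(0·(-4) − 0·(-5)) + (0·(-1) − 5·(-4)) + (5·(-4) − 8·(-1)) + (8·(-5) − 0·(-4))| = 32, so the area is 16.
The number of boundary lattice points is Σ gcd(|Δx|,|Δy|) = gcd(0,1) + gcd(5,3) + gcd(3,3) + gcd(8,1) = 1+1+3+1 = 6.
By Pick's theorem I = A − B/2 + 1 = 16 − 6/2 + 1 = 14.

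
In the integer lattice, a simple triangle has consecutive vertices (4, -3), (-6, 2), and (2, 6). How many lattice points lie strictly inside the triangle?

36

By the shoelace formula, twice the signed area is |(4·2 − (-6)·(-3)) + ((-6)·6 − 2·2) + (2·(-3) − 4·6)| = 80, so the area is 40.
The number of boundary lattice points is Σ gcd(|Δx|,|Δy|) = gcd(10,5) + gcd(8,4) + gcd(2,9) = 5+4+1 = 10.
By Pick's theorem A = I + B/2 − 1, so I = 40 − 10/2 + 1 = 36.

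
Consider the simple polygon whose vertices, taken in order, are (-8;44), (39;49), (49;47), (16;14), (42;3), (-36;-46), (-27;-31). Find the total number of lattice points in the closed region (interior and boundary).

Using the shoelace formula, 2A = |[(-8)·49 − 39·44] + [39·47 − 49·49] + [49·14 − 16·47] + [16·3 − 42·14] + [42·(-46) − (-36)·3] + [(-36)·(-31) − (-27)·(-46)] + [(-27)·44 − (-8)·(-31)]| = 6668, so the area is 3334.
Summing gcd(|Δx|,|Δy|) over the edges gives the boundary count: gcd(47,5) + gcd(10,2) + gcd(33,33) + gcd(26,11) + gcd(78,49) + gcd(9,15) + gcd(19,75) = 1+2+33+1+1+3+1 = 42.
Pick's theorem gives I = A − B/2 + 1 = 3334 − 42/2 + 1 = 3314, so the closed region contains I + B = 3314 + 42 = 3356 lattice points.

3356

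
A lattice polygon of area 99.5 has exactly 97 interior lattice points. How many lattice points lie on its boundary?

7

Pick's theorem gives A = I + B/2 − 1, so B = 2(A − I + 1) = 2(99.5 − 97 + 1) = 7.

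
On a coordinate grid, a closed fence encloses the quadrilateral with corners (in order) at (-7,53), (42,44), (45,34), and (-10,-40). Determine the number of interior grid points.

2676

The shoelace formula gives twice the area as |[(-7)·44 − 42·53] + [42·34 − 45·44] + [45·(-40) − (-10)·34] + [(-10)·53 − (-7)·(-40)]| = 5356, so the area is 2678.
The number of boundary lattice points is Σ gcd(|Δx|,|Δy|) = gcd(49,9) + gcd(3,10) + gcd(55,74) + gcd(3,93) = 1+1+1+3 = 6.
Pick's theorem gives I = A − B/2 + 1 = 2678 − 6/2 + 1 = 2676.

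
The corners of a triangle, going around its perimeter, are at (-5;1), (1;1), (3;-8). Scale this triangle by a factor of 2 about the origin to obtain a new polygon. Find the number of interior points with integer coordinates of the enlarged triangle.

101

The shoelace formula gives twice the area as |((-5)·1 − 1·1) + (1·(-8) − 3·1) + (3·1 − (-5)·(-8))| = 54, so the area is 27.
Summing gcd(|Δx|,|Δy|) over the edges gives the boundary count: gcd(6,0) + gcd(2,9) + gcd(8,9) = 6+1+1 = 8.
Scaling by 2 multiplies the area by 2² = 4 (so the new area is 108) and multiplies the boundary lattice-point count by 2, giving 16.
By Pick's theorem, the interior count of the dilated polygon is 108 − 16/2 + 1 = 101.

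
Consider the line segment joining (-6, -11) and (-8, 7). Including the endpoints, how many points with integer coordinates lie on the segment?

3

The number of lattice points on a segment between lattice points is gcd(|Δx|,|Δy|) + 1 = gcd(2,18) + 1 = 2 + 1 = 3.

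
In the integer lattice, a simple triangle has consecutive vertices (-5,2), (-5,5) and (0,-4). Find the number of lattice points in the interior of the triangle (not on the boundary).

By the shoelace formula, twice the signed area is |[(-5)·5 − (-5)·2] + [(-5)·(-4) − 0·5] + [0·2 − (-5)·(-4)]| = 15, so the area is 7.5.
The number of boundary lattice points is Σ gcd(|Δx|,|Δy|) = gcd(0,3) + gcd(5,9) + gcd(5,6) = 3+1+1 = 5.
By Pick's theorem A = I + B/2 − 1, so I = 7.5 − 5/2 + 1 = 6.

6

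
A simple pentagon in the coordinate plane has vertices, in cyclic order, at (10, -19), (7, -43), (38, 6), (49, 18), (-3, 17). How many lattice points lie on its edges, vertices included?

The number of boundary lattice points is Σ gcd(|Δx|,|Δy|) = gcd(3,24) + gcd(31,49) + gcd(11,12) + gcd(52,1) + gcd(13,36) = 3+1+1+1+1 = 7.

7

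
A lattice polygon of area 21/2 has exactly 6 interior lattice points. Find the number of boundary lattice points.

Pick's theorem gives A = I + B/2 − 1, so B = 2(A − I + 1) = 2(21/2 − 6 + 1) = 11.

11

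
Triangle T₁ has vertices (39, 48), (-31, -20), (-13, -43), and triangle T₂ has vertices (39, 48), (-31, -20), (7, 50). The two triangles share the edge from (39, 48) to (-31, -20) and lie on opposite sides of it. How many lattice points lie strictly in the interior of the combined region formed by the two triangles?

The union is the simple quadrilateral with vertices (39, 48), (-13, -43), (-31, -20), (7, 50) in order.
By the shoelace formula, twice the signed area is |[39·(-43) − (-13)·48] + [(-13)·(-20) − (-31)·(-43)] + [(-31)·50 − 7·(-20)] + [7·48 − 39·50]| = 5150, so the area is 2575.
Summing gcd(|Δx|,|Δy|) over the edges gives the boundary count: gcd(52,91) + gcd(18,23) + gcd(38,70) + gcd(32,2) = 13+1+2+2 = 18.
By Pick's theorem I = A − B/2 + 1 = 2575 − 18/2 + 1 = 2567.

2567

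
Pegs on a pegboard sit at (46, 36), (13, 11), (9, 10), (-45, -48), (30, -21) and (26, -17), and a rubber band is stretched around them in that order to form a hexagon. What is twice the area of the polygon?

Using the shoelace formula, 2A = |[46·11 − 13·36] + [13·10 − 9·11] + [9·(-48) − (-45)·10] + [(-45)·(-21) − 30·(-48)] + [30·(-17) − 26·(-21)] + [26·36 − 46·(-17)]| = 4226, so the area is 2113.

4226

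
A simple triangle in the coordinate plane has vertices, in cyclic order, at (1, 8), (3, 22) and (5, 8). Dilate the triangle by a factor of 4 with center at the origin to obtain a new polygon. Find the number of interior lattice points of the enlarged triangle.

By the shoelace formula, twice the signed area is |[1·22 − 3·8] + [3·8 − 5·22] + [5·8 − 1·8]| = 56, so the area is 28.
Along each edge there are gcd(|Δx|,|Δy|)+1 lattice points, so counting each shared vertex once the boundary has gcd(2,14) + gcd(2,14) + gcd(4,0) = 2+2+4 = 8.
Scaling by 4 multiplies the area by 4² = 16 (so the new area is 448) and multiplies the boundary lattice-point count by 4, giving 32.
By Pick's theorem, the interior count of the dilated polygon is 448 − 32/2 + 1 = 433.

433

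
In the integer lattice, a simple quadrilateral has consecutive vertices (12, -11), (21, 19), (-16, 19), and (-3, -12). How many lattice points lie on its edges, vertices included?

42

The number of boundary lattice points is Σ gcd(|Δx|,|Δy|) = gcd(9,30) + gcd(37,0) + gcd(13,31) + gcd(15,1) = 3+37+1+1 = 42.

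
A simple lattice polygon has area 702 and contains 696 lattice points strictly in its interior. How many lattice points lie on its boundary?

Pick's theorem gives A = I + B/2 − 1, so B = 2(A − I + 1) = 2(702 − 696 + 1) = 14.

14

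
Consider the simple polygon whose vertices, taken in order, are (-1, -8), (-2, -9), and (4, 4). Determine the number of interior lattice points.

Using the shoelace formula, 2A = |((-1)·(-9) − (-2)·(-8)) + ((-2)·4 − 4·(-9)) + (4·(-8) − (-1)·4)| = 7, so the area is 7/2.
The number of boundary lattice points is Σ gcd(|Δx|,|Δy|) = gcd(1,1) + gcd(6,13) + gcd(5,12) = 1+1+1 = 3.
Pick's theorem gives I = A − B/2 + 1 = 7/2 − 3/2 + 1 = 3.

3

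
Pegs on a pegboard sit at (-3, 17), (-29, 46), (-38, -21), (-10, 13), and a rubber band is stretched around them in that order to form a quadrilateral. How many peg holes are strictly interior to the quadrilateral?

Using the shoelace formula, 2A = |((-3)·46 − (-29)·17) + ((-29)·(-21) − (-38)·46) + ((-38)·13 − (-10)·(-21)) + ((-10)·17 − (-3)·13)| = 1877, so the area is 938.5.
The number of boundary lattice points is Σ gcd(|Δx|,|Δy|) = gcd(26,29) + gcd(9,67) + gcd(28,34) + gcd(7,4) = 1+1+2+1 = 5.
By Pick's theorem A = I + B/2 − 1, so I = 938.5 − 5/2 + 1 = 937.

937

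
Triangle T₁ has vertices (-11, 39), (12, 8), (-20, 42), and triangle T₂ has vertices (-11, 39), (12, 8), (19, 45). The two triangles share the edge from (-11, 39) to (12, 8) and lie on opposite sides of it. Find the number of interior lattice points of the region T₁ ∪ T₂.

634

The union is the simple quadrilateral with vertices (-11, 39), (-20, 42), (12, 8), (19, 45) in order.
Using the shoelace formula, 2A = |[(-11)·42 − (-20)·39] + [(-20)·8 − 12·42] + [12·45 − 19·8] + [19·39 − (-11)·45]| = 1278, so the area is 639.
Along each edge there are gcd(|Δx|,|Δy|)+1 lattice points, so counting each shared vertex once the boundary has gcd(9,3) + gcd(32,34) + gcd(7,37) + gcd(30,6) = 3+2+1+6 = 12.
By Pick's theorem I = A − B/2 + 1 = 639 − 12/2 + 1 = 634.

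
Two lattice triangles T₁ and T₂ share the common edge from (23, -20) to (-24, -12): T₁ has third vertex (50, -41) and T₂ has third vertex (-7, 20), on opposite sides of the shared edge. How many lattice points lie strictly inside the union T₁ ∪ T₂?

1199

The union is the simple quadrilateral with vertices (23, -20), (50, -41), (-24, -12), (-7, 20) in order.
By the shoelace formula, twice the signed area is |(23·(-41) − 50·(-20)) + (50·(-12) − (-24)·(-41)) + ((-24)·20 − (-7)·(-12)) + ((-7)·(-20) − 23·20)| = 2411, so the area is 1205.5.
The number of boundary lattice points is Σ gcd(|Δx|,|Δy|) = gcd(27,21) + gcd(74,29) + gcd(17,32) + gcd(30,40) = 3+1+1+10 = 15.
By Pick's theorem I = A − B/2 + 1 = 1205.5 − 15/2 + 1 = 1199.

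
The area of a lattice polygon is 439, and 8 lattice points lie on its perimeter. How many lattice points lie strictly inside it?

From Pick's theorem, I = A − B/2 + 1 = 439 − 8/2 + 1 = 436.

436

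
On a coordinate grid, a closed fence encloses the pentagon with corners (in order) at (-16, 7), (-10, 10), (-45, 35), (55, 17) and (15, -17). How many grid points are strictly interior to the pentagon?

Using the shoelace formula, 2A = |((-16)·10 − (-10)·7) + ((-10)·35 − (-45)·10) + ((-45)·17 − 55·35) + (55·(-17) − 15·17) + (15·7 − (-16)·(-17))| = 4037, so the area is 4037/2.
Along each edge there are gcd(|Δx|,|Δy|)+1 lattice points, so counting each shared vertex once the boundary has gcd(6,3) + gcd(35,25) + gcd(100,18) + gcd(40,34) + gcd(31,24) = 3+5+2+2+1 = 13.
Pick's theorem gives I = A − B/2 + 1 = 4037/2 − 13/2 + 1 = 2013.

2013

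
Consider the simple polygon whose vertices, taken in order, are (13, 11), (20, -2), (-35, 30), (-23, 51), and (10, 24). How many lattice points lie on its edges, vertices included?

9

Along each edge there are gcd(|Δx|,|Δy|)+1 lattice points, so counting each shared vertex once the boundary has gcd(7,13) + gcd(55,32) + gcd(12,21) + gcd(33,27) + gcd(3,13) = 1+1+3+3+1 = 9.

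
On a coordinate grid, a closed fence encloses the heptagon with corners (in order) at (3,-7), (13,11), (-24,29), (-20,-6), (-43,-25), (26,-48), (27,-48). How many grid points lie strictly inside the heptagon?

By the shoelace formula, twice the signed area is |(3·11 − 13·(-7)) + (13·29 − (-24)·11) + ((-24)·(-6) − (-20)·29) + ((-20)·(-25) − (-43)·(-6)) + ((-43)·(-48) − 26·(-25)) + (26·(-48) − 27·(-48)) + (27·(-7) − 3·(-48))| = 4448, so the area is 2224.
The number of boundary lattice points is Σ gcd(|Δx|,|Δy|) = gcd(10,18) + gcd(37,18) + gcd(4,35) + gcd(23,19) + gcd(69,23) + gcd(1,0) + gcd(24,41) = 2+1+1+1+23+1+1 = 30.
By Pick's theorem A = I + B/2 − 1, so I = 2224 − 30/2 + 1 = 2210.

2210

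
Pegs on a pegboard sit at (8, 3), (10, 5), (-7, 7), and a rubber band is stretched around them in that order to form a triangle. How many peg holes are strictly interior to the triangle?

18

By the shoelace formula, twice the signed area is |[8·5 − 10·3] + [10·7 − (-7)·5] + [(-7)·3 − 8·7]| = 38, so the area is 19.
Summing gcd(|Δx|,|Δy|) over the edges gives the boundary count: gcd(2,2) + gcd(17,2) + gcd(15,4) = 2+1+1 = 4.
By Pick's theorem A = I + B/2 − 1, so I = 19 − 4/2 + 1 = 18.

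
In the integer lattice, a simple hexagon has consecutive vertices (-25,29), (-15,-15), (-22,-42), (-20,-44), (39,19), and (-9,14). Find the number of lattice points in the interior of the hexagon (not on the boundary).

1687

Using the shoelace formula, 2A = |((-25)·(-15) − (-15)·29) + ((-15)·(-42) − (-22)·(-15)) + ((-22)·(-44) − (-20)·(-42)) + ((-20)·19 − 39·(-44)) + (39·14 − (-9)·19) + ((-9)·29 − (-25)·14)| = 3380, so the area is 1690.
Summing gcd(|Δx|,|Δy|) over the edges gives the boundary count: gcd(10,44) + gcd(7,27) + gcd(2,2) + gcd(59,63) + gcd(48,5) + gcd(16,15) = 2+1+2+1+1+1 = 8.
Pick's theorem gives I = A − B/2 + 1 = 1690 − 8/2 + 1 = 1687.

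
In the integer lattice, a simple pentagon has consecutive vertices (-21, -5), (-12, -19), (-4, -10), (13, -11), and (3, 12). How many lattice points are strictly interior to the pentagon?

490

The shoelace formula gives twice the area as |((-21)·(-19) − (-12)·(-5)) + ((-12)·(-10) − (-4)·(-19)) + ((-4)·(-11) − 13·(-10)) + (13·12 − 3·(-11)) + (3·(-5) − (-21)·12)| = 983, so the area is 491.5.
Summing gcd(|Δx|,|Δy|) over the edges gives the boundary count: gcd(9,14) + gcd(8,9) + gcd(17,1) + gcd(10,23) + gcd(24,17) = 1+1+1+1+1 = 5.
Pick's theorem gives I = A − B/2 + 1 = 491.5 − 5/2 + 1 = 490.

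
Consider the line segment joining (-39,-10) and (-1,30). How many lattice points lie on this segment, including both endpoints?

3

The number of lattice points on a segment between lattice points is gcd(|Δx|,|Δy|) + 1 = gcd(38,40) + 1 = 2 + 1 = 3.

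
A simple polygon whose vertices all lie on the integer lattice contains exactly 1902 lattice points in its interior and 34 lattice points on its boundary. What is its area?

1918

By Pick's theorem, A = I + B/2 − 1 = 1902 + 34/2 − 1 = 1918.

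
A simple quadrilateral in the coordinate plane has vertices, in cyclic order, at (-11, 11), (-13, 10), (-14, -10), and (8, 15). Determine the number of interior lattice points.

212

Using the shoelace formula, 2A = |((-11)·10 − (-13)·11) + ((-13)·(-10) − (-14)·10) + ((-14)·15 − 8·(-10)) + (8·11 − (-11)·15)| = 426, so the area is 213.
Summing gcd(|Δx|,|Δy|) over the edges gives the boundary count: gcd(2,1) + gcd(1,20) + gcd(22,25) + gcd(19,4) = 1+1+1+1 = 4.
By Pick's theorem A = I + B/2 − 1, so I = 213 − 4/2 + 1 = 212.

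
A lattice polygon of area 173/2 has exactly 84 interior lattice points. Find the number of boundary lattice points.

Pick's theorem gives A = I + B/2 − 1, so B = 2(A − I + 1) = 2(173/2 − 84 + 1) = 7.

7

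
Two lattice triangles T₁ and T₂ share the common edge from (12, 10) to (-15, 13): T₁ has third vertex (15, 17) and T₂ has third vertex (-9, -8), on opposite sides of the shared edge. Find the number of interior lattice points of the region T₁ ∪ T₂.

370

The union is the simple quadrilateral with vertices (12, 10), (15, 17), (-15, 13), (-9, -8) in order.
The shoelace formula gives twice the area as |[12·17 − 15·10] + [15·13 − (-15)·17] + [(-15)·(-8) − (-9)·13] + [(-9)·10 − 12·(-8)]| = 747, so the area is 747/2.
The number of boundary lattice points is Σ gcd(|Δx|,|Δy|) = gcd(3,7) + gcd(30,4) + gcd(6,21) + gcd(21,18) = 1+2+3+3 = 9.
By Pick's theorem I = A − B/2 + 1 = 747/2 − 9/2 + 1 = 370.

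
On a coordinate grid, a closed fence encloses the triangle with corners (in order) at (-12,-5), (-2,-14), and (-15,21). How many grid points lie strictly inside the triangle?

Using the shoelace formula, 2A = |((-12)·(-14) − (-2)·(-5)) + ((-2)·21 − (-15)·(-14)) + ((-15)·(-5) − (-12)·21)| = 233, so the area is 233/2.
The number of boundary lattice points is Σ gcd(|Δx|,|Δy|) = gcd(10,9) + gcd(13,35) + gcd(3,26) = 1+1+1 = 3.
Pick's theorem gives I = A − B/2 + 1 = 233/2 − 3/2 + 1 = 116.

116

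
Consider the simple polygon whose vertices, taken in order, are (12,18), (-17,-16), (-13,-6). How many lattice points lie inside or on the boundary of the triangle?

The shoelace formula gives twice the area as |(12·(-16) − (-17)·18) + ((-17)·(-6) − (-13)·(-16)) + ((-13)·18 − 12·(-6))| = 154, so the area is 77.
Along each edge there are gcd(|Δx|,|Δy|)+1 lattice points, so counting each shared vertex once the boundary has gcd(29,34) + gcd(4,10) + gcd(25,24) = 1+2+1 = 4.
Pick's theorem gives I = A − B/2 + 1 = 77 − 4/2 + 1 = 76, so the closed region contains I + B = 76 + 4 = 80 lattice points.

80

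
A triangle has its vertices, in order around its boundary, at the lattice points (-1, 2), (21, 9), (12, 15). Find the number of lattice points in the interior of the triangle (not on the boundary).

By the shoelace formula, twice the signed area is |((-1)·9 − 21·2) + (21·15 − 12·9) + (12·2 − (-1)·15)| = 195, so the area is 195/2.
The number of boundary lattice points is Σ gcd(|Δx|,|Δy|) = gcd(22,7) + gcd(9,6) + gcd(13,13) = 1+3+13 = 17.
By Pick's theorem A = I + B/2 − 1, so I = 195/2 − 17/2 + 1 = 90.

90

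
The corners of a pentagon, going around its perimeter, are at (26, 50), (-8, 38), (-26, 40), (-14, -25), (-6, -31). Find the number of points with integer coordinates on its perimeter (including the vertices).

Summing gcd(|Δx|,|Δy|) over the edges gives the boundary count: gcd(34,12) + gcd(18,2) + gcd(12,65) + gcd(8,6) + gcd(32,81) = 2+2+1+2+1 = 8.

8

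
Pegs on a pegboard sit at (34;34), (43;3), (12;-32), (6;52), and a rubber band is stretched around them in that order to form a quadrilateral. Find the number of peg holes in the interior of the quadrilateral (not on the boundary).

Using the shoelace formula, 2A = |[34·3 − 43·34] + [43·(-32) − 12·3] + [12·52 − 6·(-32)] + [6·34 − 34·52]| = 3520, so the area is 1760.
The number of boundary lattice points is Σ gcd(|Δx|,|Δy|) = gcd(9,31) + gcd(31,35) + gcd(6,84) + gcd(28,18) = 1+1+6+2 = 10.
Pick's theorem gives I = A − B/2 + 1 = 1760 − 10/2 + 1 = 1756.

1756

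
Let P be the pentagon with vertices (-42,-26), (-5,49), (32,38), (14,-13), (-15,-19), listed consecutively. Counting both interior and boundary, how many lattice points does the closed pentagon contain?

By the shoelace formula, twice the signed area is |((-42)·49 − (-5)·(-26)) + ((-5)·38 − 32·49) + (32·(-13) − 14·38) + (14·(-19) − (-15)·(-13)) + ((-15)·(-26) − (-42)·(-19))| = 5763, so the area is 2881.5.
The number of boundary lattice points is Σ gcd(|Δx|,|Δy|) = gcd(37,75) + gcd(37,11) + gcd(18,51) + gcd(29,6) + gcd(27,7) = 1+1+3+1+1 = 7.
Pick's theorem gives I = A − B/2 + 1 = 2881.5 − 7/2 + 1 = 2879, so the closed region contains I + B = 2879 + 7 = 2886 lattice points.

2886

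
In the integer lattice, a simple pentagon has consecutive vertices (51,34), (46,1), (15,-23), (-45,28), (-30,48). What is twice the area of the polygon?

7989

Using the shoelace formula, 2A = |(51·1 − 46·34) + (46·(-23) − 15·1) + (15·28 − (-45)·(-23)) + ((-45)·48 − (-30)·28) + ((-30)·34 − 51·48)| = 7989, so the area is 7989/2.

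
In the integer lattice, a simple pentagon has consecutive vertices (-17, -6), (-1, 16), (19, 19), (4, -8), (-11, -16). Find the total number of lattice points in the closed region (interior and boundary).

599

Using the shoelace formula, 2A = |[(-17)·16 − (-1)·(-6)] + [(-1)·19 − 19·16] + [19·(-8) − 4·19] + [4·(-16) − (-11)·(-8)] + [(-11)·(-6) − (-17)·(-16)]| = 1187, so the area is 593.5.
The number of boundary lattice points is Σ gcd(|Δx|,|Δy|) = gcd(16,22) + gcd(20,3) + gcd(15,27) + gcd(15,8) + gcd(6,10) = 2+1+3+1+2 = 9.
Pick's theorem gives I = A − B/2 + 1 = 593.5 − 9/2 + 1 = 590, so the closed region contains I + B = 590 + 9 = 599 lattice points.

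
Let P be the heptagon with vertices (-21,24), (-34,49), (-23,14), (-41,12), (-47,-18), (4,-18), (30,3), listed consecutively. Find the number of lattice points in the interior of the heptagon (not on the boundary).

The shoelace formula gives twice the area as |[(-21)·49 − (-34)·24] + [(-34)·14 − (-23)·49] + [(-23)·12 − (-41)·14] + [(-41)·(-18) − (-47)·12] + [(-47)·(-18) − 4·(-18)] + [4·3 − 30·(-18)] + [30·24 − (-21)·3]| = 4291, so the area is 4291/2.
Summing gcd(|Δx|,|Δy|) over the edges gives the boundary count: gcd(13,25) + gcd(11,35) + gcd(18,2) + gcd(6,30) + gcd(51,0) + gcd(26,21) + gcd(51,21) = 1+1+2+6+51+1+3 = 65.
Pick's theorem gives I = A − B/2 + 1 = 4291/2 − 65/2 + 1 = 2114.

2114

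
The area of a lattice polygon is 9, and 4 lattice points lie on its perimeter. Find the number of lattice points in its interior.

8

From Pick's theorem, I = A − B/2 + 1 = 9 − 4/2 + 1 = 8.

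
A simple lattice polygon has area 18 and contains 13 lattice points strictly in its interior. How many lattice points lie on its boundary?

Pick's theorem gives A = I + B/2 − 1, so B = 2(A − I + 1) = 2(18 − 13 + 1) = 12.

12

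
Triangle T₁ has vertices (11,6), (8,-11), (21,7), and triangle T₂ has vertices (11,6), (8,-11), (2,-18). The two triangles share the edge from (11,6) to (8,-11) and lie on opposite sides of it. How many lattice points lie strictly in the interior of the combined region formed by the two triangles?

The union is the simple quadrilateral with vertices (11,6), (21,7), (8,-11), (2,-18) in order.
By the shoelace formula, twice the signed area is |[11·7 − 21·6] + [21·(-11) − 8·7] + [8·(-18) − 2·(-11)] + [2·6 − 11·(-18)]| = 248, so the area is 124.
The number of boundary lattice points is Σ gcd(|Δx|,|Δy|) = gcd(10,1) + gcd(13,18) + gcd(6,7) + gcd(9,24) = 1+1+1+3 = 6.
By Pick's theorem I = A − B/2 + 1 = 124 − 6/2 + 1 = 122.

122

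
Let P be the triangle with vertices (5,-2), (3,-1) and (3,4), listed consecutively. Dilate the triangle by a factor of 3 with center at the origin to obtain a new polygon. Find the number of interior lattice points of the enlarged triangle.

34

Using the shoelace formula, 2A = |[5·(-1) − 3·(-2)] + [3·4 − 3·(-1)] + [3·(-2) − 5·4]| = 10, so the area is 5.
The number of boundary lattice points is Σ gcd(|Δx|,|Δy|) = gcd(2,1) + gcd(0,5) + gcd(2,6) = 1+5+2 = 8.
Scaling by 3 multiplies the area by 3² = 9 (so the new area is 45) and multiplies the boundary lattice-point count by 3, giving 24.
By Pick's theorem, the interior count of the dilated polygon is 45 − 24/2 + 1 = 34.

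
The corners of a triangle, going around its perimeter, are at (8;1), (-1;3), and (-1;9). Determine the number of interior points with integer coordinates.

The shoelace formula gives twice the area as |(8·3 − (-1)·1) + ((-1)·9 − (-1)·3) + ((-1)·1 − 8·9)| = 54, so the area is 27.
Summing gcd(|Δx|,|Δy|) over the edges gives the boundary count: gcd(9,2) + gcd(0,6) + gcd(9,8) = 1+6+1 = 8.
By Pick's theorem A = I + B/2 − 1, so I = 27 − 8/2 + 1 = 24.

24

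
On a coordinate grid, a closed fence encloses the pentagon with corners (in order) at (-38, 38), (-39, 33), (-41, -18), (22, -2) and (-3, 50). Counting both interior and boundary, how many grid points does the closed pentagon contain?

By the shoelace formula, twice the signed area is |((-38)·33 − (-39)·38) + ((-39)·(-18) − (-41)·33) + ((-41)·(-2) − 22·(-18)) + (22·50 − (-3)·(-2)) + ((-3)·38 − (-38)·50)| = 5641, so the area is 5641/2.
The number of boundary lattice points is Σ gcd(|Δx|,|Δy|) = gcd(1,5) + gcd(2,51) + gcd(63,16) + gcd(25,52) + gcd(35,12) = 1+1+1+1+1 = 5.
Pick's theorem gives I = A − B/2 + 1 = 5641/2 − 5/2 + 1 = 2819, so the closed region contains I + B = 2819 + 5 = 2824 lattice points.

2824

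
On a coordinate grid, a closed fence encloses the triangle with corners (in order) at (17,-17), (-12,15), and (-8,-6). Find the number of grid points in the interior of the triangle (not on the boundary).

Using the shoelace formula, 2A = |(17·15 − (-12)·(-17)) + ((-12)·(-6) − (-8)·15) + ((-8)·(-17) − 17·(-6))| = 481, so the area is 481/2.
Along each edge there are gcd(|Δx|,|Δy|)+1 lattice points, so counting each shared vertex once the boundary has gcd(29,32) + gcd(4,21) + gcd(25,11) = 1+1+1 = 3.
Pick's theorem gives I = A − B/2 + 1 = 481/2 − 3/2 + 1 = 240.

240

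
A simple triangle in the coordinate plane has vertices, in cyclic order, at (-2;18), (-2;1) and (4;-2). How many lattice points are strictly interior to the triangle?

41

The shoelace formula gives twice the area as |[(-2)·1 − (-2)·18] + [(-2)·(-2) − 4·1] + [4·18 − (-2)·(-2)]| = 102, so the area is 51.
Along each edge there are gcd(|Δx|,|Δy|)+1 lattice points, so counting each shared vertex once the boundary has gcd(0,17) + gcd(6,3) + gcd(6,20) = 17+3+2 = 22.
By Pick's theorem A = I + B/2 − 1, so I = 51 − 22/2 + 1 = 41.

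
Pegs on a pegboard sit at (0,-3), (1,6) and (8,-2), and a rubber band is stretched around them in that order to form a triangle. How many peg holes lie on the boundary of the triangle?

Summing gcd(|Δx|,|Δy|) over the edges gives the boundary count: gcd(1,9) + gcd(7,8) + gcd(8,1) = 1+1+1 = 3.

3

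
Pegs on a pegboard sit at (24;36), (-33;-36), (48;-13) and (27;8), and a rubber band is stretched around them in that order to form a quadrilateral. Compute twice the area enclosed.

3996

Using the shoelace formula, 2A = |[24·(-36) − (-33)·36] + [(-33)·(-13) − 48·(-36)] + [48·8 − 27·(-13)] + [27·36 − 24·8]| = 3996, so the area is 1998.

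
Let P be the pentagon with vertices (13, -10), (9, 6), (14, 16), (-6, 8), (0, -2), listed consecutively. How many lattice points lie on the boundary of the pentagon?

16

Summing gcd(|Δx|,|Δy|) over the edges gives the boundary count: gcd(4,16) + gcd(5,10) + gcd(20,8) + gcd(6,10) + gcd(13,8) = 4+5+4+2+1 = 16.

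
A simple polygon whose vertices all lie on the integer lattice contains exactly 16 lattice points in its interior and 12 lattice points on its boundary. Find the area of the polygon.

Pick's theorem states A = I + B/2 − 1, so A = 16 + 12/2 − 1 = 21.

21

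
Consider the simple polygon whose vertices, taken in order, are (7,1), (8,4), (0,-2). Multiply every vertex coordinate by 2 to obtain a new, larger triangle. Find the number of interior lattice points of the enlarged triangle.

By the shoelace formula, twice the signed area is |[7·4 − 8·1] + [8·(-2) − 0·4] + [0·1 − 7·(-2)]| = 18, so the area is 9.
Along each edge there are gcd(|Δx|,|Δy|)+1 lattice points, so counting each shared vertex once the boundary has gcd(1,3) + gcd(8,6) + gcd(7,3) = 1+2+1 = 4.
Scaling by 2 multiplies the area by 2² = 4 (so the new area is 36) and multiplies the boundary lattice-point count by 2, giving 8.
By Pick's theorem, the interior count of the dilated polygon is 36 − 8/2 + 1 = 33.

33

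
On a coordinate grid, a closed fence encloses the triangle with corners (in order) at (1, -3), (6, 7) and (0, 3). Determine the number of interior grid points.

17

By the shoelace formula, twice the signed area is |(1·7 − 6·(-3)) + (6·3 − 0·7) + (0·(-3) − 1·3)| = 40, so the area is 20.
Along each edge there are gcd(|Δx|,|Δy|)+1 lattice points, so counting each shared vertex once the boundary has gcd(5,10) + gcd(6,4) + gcd(1,6) = 5+2+1 = 8.
By Pick's theorem A = I + B/2 − 1, so I = 20 − 8/2 + 1 = 17.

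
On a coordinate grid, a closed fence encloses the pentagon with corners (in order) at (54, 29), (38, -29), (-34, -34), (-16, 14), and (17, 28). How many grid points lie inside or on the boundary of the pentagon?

3842

Using the shoelace formula, 2A = |(54·(-29) − 38·29) + (38·(-34) − (-34)·(-29)) + ((-34)·14 − (-16)·(-34)) + ((-16)·28 − 17·14) + (17·29 − 54·28)| = 7671, so the area is 3835.5.
Summing gcd(|Δx|,|Δy|) over the edges gives the boundary count: gcd(16,58) + gcd(72,5) + gcd(18,48) + gcd(33,14) + gcd(37,1) = 2+1+6+1+1 = 11.
Pick's theorem gives I = A − B/2 + 1 = 3835.5 − 11/2 + 1 = 3831, so the closed region contains I + B = 3831 + 11 = 3842 lattice points.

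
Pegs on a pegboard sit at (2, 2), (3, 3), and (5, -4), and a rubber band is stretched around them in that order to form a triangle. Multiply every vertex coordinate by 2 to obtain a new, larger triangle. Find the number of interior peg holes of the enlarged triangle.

By the shoelace formula, twice the signed area is |[2·3 − 3·2] + [3·(-4) − 5·3] + [5·2 − 2·(-4)]| = 9, so the area is 4.5.
Summing gcd(|Δx|,|Δy|) over the edges gives the boundary count: gcd(1,1) + gcd(2,7) + gcd(3,6) = 1+1+3 = 5.
Scaling by 2 multiplies the area by 2² = 4 (so the new area is 18) and multiplies the boundary lattice-point count by 2, giving 10.
By Pick's theorem, the interior count of the dilated polygon is 18 − 10/2 + 1 = 14.

14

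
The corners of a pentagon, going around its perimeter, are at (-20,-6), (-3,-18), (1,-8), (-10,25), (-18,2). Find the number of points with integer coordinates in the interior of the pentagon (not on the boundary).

The shoelace formula gives twice the area as |[(-20)·(-18) − (-3)·(-6)] + [(-3)·(-8) − 1·(-18)] + [1·25 − (-10)·(-8)] + [(-10)·2 − (-18)·25] + [(-18)·(-6) − (-20)·2]| = 907, so the area is 907/2.
The number of boundary lattice points is Σ gcd(|Δx|,|Δy|) = gcd(17,12) + gcd(4,10) + gcd(11,33) + gcd(8,23) + gcd(2,8) = 1+2+11+1+2 = 17.
By Pick's theorem A = I + B/2 − 1, so I = 907/2 − 17/2 + 1 = 446.

446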